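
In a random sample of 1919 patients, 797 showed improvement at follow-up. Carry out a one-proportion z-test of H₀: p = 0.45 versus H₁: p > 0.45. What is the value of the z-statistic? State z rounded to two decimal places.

z = -3.05

Sample proportion p̂ = 797/1919 = 0.41532.
Under H₀, SE = √(p₀(1−p₀)/n) = √(0.45·0.55/1919) = √0.000128973 = 0.011357.
Test statistic: z = -0.03468/0.011357 = -3.05.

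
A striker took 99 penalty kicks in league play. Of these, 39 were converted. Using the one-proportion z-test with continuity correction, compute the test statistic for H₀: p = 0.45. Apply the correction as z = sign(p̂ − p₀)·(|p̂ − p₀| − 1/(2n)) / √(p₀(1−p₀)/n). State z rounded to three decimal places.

With x = 39 successes in n = 99, p̂ = 0.39394. p̂ − p₀ = -0.056061.
1/(2n) = 0.005051.
Corrected numerator: |-0.056061| − 0.005051 = 0.051010.
SE₀ = √(0.45·0.55/99) = 0.050000.
z = (−)0.051010/0.050000 = -1.020.

z = -1.020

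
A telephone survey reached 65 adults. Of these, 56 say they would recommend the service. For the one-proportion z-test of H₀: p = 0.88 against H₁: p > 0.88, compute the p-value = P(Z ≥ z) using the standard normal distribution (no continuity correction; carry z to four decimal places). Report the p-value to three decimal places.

p̂ = 56/65 = 0.86154.
Null standard error: √(0.88·0.12/65) = √0.001624615 = 0.040307.
Test statistic (full precision, shown to 4 dp): z = (56/65 − 0.88)/SE₀ ≈ -0.4580.
p-value = P(Z ≥ z) with z = -0.4580 → 0.677.

p-value = 0.677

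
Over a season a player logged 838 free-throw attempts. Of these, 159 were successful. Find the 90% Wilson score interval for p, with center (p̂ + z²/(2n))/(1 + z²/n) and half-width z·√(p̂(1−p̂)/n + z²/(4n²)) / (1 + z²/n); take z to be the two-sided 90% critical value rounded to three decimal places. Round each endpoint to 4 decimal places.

p̂ = 159/838 = 0.18974; z = 1.645, so z² = 2.706025.
1 + z²/n = 1.003229.
Center = (0.18974 + 0.001615)/1.003229 = 0.19074.
Radicand: p̂(1−p̂)/n + z²/(4n²) = 0.000183457 + 0.000000963 = 0.000184420.
Half-width = 1.645·√0.000184420/1.003229 = 0.02227.
So the interval runs from 0.1685 to 0.2130.

(0.1685, 0.2130)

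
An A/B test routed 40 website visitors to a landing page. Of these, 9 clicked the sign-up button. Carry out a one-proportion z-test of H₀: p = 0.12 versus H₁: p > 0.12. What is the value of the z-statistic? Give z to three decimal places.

The sample proportion is 9/40 = 0.22500.
Null standard error: √(0.12·0.88/40) = √0.002640000 = 0.051381.
z = (0.22500 − 0.12)/0.051381 = 0.10500/0.051381 = 2.044.

z = 2.044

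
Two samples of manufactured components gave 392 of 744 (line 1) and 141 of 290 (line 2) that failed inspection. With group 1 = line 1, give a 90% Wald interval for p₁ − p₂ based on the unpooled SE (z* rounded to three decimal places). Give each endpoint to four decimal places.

p̂₁ = 0.52688, p̂₂ = 0.48621, so the observed difference is 0.04067.
SE = √(0.000335050 + 0.000861413) = √0.001196463 = 0.034590.
The 90% critical value is z* = 1.645. Margin of error = 0.05690.
Interval: 0.04067 ± 0.05690 → (-0.0162, 0.0976).

(-0.0162, 0.0976)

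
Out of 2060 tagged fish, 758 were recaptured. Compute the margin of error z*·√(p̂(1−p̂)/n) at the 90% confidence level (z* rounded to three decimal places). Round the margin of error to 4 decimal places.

ME = 0.0175

The sample proportion is 758/2060 = 0.36796.
SE(p̂) = √(0.36796·0.63204/2060) = 0.010625.
z* = 1.645 at the 90% level.
ME = 1.645·0.010625 = 0.0175.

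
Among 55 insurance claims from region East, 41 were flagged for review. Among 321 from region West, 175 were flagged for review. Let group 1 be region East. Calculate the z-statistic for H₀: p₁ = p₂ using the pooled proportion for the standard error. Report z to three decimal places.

z = 2.776

Sample proportions: p̂₁ = 41/55 = 0.74545 and p̂₂ = 175/321 = 0.54517.
Pooling: p̂ = 216/376 = 0.57447.
Pooled SE = √[0.2444545·0.02129708] ≈ 0.072154.
z = (p̂₁ − p̂₂)/SE = (0.74545 − 0.54517)/0.072154 = 0.20028/0.072154 = 2.776.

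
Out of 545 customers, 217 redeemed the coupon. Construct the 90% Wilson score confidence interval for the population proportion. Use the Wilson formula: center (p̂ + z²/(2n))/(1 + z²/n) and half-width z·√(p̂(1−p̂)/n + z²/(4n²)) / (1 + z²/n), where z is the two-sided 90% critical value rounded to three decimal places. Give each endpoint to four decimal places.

p̂ = 217/545 = 0.39817; z = 1.645, so z² = 2.706025.
1 + z²/n = 1.004965.
Adjusted center: (0.39817 + z²/(2n))/1.004965 = 0.39867.
Radicand: p̂(1−p̂)/n + z²/(4n²) = 0.000439687 + 0.000002278 = 0.000441965.
Half-width = 1.645·√0.000441965/1.004965 = 0.03441.
So the interval runs from 0.3643 to 0.4331.

(0.3643, 0.4331)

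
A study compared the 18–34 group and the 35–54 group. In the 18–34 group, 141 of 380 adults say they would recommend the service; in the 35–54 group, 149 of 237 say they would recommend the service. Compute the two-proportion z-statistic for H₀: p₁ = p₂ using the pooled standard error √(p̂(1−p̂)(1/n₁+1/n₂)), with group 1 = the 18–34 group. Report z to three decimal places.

p̂₁ = 141/380 = 0.37105, p̂₂ = 149/237 = 0.62869.
Pooled p̂ = (141+149)/(380+237) = 290/617 = 0.47002.
Pooled SE = √[0.2491010·0.00685099] ≈ 0.041311.
z = (p̂₁ − p̂₂)/SE = (0.37105 − 0.62869)/0.041311 = -0.25764/0.041311 = -6.237.

z = -6.237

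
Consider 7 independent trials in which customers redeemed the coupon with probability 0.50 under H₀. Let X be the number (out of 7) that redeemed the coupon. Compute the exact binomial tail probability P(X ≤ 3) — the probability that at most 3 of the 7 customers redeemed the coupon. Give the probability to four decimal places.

X is binomial with n = 7 and p = 0.50.
P(X ≤ 3) = C(7,0)·0.50^0·0.50^7 + C(7,1)·0.50^1·0.50^6 + C(7,2)·0.50^2·0.50^5 + C(7,3)·0.50^3·0.50^4.
= 0.007812 + 0.054688 + 0.164062 + 0.273438 = 0.5000.

P = 0.5000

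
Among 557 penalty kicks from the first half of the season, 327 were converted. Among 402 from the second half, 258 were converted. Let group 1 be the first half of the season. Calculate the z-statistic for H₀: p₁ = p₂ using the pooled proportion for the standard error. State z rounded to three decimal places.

z = -1.714

p̂₁ = 327/557 = 0.58707, p̂₂ = 258/402 = 0.64179.
Pooled p̂ = (327+258)/(557+402) = 585/959 = 0.61001.
SE = √[p̂(1−p̂)(1/n₁+1/n₂)] = √[0.61001·0.38999·(1/557+1/402)] ≈ 0.031920.
z = -0.05472/0.031920 = -1.714.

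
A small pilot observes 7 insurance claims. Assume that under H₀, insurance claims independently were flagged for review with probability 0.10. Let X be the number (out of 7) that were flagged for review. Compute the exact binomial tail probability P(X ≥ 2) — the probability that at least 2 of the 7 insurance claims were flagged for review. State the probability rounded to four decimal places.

X is binomial with n = 7 and p = 0.10.
P(X ≥ 2) = Σ_{j=2}^{7} C(7,j)·0.10^j·0.90^{7−j}.
= 0.124003 + 0.022964 + 0.002552 + 0.000170 + 0.000006 + 0.000000 = 0.1497.

P = 0.1497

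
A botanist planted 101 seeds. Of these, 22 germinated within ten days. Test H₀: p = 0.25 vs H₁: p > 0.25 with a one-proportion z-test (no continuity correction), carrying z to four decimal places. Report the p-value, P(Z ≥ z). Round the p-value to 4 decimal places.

p-value = 0.7724

Sample proportion p̂ = 22/101 = 0.21782.
SE₀ = √(0.25·0.75/101) = 0.043086.
z = (p̂ − p₀)/SE = (22/101 − 0.25)/0.043086 ≈ -0.7468.
From the standard normal, P(Z ≥ z) = 0.7724.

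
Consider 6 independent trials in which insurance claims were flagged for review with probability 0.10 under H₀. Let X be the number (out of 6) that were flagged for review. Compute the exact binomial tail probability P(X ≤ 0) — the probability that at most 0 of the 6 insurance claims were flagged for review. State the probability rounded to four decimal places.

P = 0.5314

X ~ Binomial(n=6, p=0.10).
P(X ≤ 0) = C(6,0)·0.10^0·0.90^6.
= 0.531441 = 0.5314.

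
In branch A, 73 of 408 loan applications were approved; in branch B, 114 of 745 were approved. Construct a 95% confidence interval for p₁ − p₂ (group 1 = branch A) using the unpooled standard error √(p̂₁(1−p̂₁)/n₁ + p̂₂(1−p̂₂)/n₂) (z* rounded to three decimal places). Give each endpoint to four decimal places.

p̂₁ = 73/408 = 0.17892, p̂₂ = 114/745 = 0.15302; p̂₁ − p̂₂ = 0.02590.
Unpooled SE = √(p̂₁(1−p̂₁)/n₁ + p̂₂(1−p̂₂)/n₂) = √(0.000360070 + 0.000173966) = 0.023109.
For 95% confidence, z* = 1.960. Margin = 1.960·0.023109 = 0.04529.
CI: 0.02590 ± 0.04529 = (-0.0194, 0.0712).

(-0.0194, 0.0712)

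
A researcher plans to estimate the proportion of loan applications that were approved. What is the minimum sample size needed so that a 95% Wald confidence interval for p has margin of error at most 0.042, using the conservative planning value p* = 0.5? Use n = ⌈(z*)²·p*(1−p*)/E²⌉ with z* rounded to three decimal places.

n = 545

The 95% critical value is z* = 1.960.
p*(1−p*) = 0.50·0.50 = 0.2500.
(z*)²·p*(1−p*)/E² = 3.841600·0.2500/0.001764 = 544.444.
Rounding up, n = 545.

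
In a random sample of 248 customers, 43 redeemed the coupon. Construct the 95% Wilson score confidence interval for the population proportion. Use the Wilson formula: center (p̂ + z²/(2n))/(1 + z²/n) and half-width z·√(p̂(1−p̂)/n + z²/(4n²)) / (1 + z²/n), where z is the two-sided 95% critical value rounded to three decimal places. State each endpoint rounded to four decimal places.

p̂ = 43/248 = 0.17339; z = 1.960, so z² = 3.841600.
Denominator 1 + z²/n = 1 + 3.841600/248 = 1.015490.
Adjusted center: (0.17339 + z²/(2n))/1.015490 = 0.17837.
Radicand: p̂(1−p̂)/n + z²/(4n²) = 0.000577919 + 0.000015615 = 0.000593534.
Half-width = 1.960·√0.000593534/1.015490 = 0.04702.
So the interval runs from 0.1313 to 0.2254.

(0.1313, 0.2254)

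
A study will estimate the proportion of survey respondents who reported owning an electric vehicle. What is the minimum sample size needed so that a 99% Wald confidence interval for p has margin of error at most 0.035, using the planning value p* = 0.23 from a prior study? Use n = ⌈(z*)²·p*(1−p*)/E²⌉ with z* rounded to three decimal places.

n = 960

The 99% critical value is z* = 2.576.
p*(1−p*) = 0.1771.
Required n before rounding: 6.635776 × 0.1771 / 0.035² = 959.344.
⌈959.344⌉ = 960.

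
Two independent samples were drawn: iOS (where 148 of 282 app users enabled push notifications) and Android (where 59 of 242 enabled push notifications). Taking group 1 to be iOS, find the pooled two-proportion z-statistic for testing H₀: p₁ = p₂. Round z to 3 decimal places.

Sample proportions: p̂₁ = 148/282 = 0.52482 and p̂₂ = 59/242 = 0.24380.
Pooled p̂ = (148+59)/(282+242) = 207/524 = 0.39504.
SE = √[p̂(1−p̂)(1/n₁+1/n₂)] = √[0.39504·0.60496·(1/282+1/242)] ≈ 0.042837.
z = (p̂₁ − p̂₂)/SE = (0.52482 − 0.24380)/0.042837 = 0.28102/0.042837 = 6.560.

z = 6.560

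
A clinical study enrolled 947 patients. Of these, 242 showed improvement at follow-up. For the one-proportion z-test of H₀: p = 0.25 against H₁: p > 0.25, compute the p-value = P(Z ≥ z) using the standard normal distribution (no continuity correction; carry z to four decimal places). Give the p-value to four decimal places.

With x = 242 successes in n = 947, p̂ = 0.25554.
SE₀ = √(0.25·0.75/947) = 0.014071.
z = (p̂ − p₀)/SE = (242/947 − 0.25)/0.014071 ≈ 0.3940.
p-value = P(Z ≥ z) with z = 0.3940 → 0.3468.

p-value = 0.3468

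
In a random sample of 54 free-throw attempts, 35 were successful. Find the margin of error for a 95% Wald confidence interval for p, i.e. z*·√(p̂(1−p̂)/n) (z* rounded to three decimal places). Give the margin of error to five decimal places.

ME = 0.12737

Sample proportion p̂ = 35/54 = 0.64815.
SE = √(p̂(1−p̂)/n) = √(0.228052/54) = 0.064986.
z* = 1.960 at the 95% level.
So ME = 0.12737.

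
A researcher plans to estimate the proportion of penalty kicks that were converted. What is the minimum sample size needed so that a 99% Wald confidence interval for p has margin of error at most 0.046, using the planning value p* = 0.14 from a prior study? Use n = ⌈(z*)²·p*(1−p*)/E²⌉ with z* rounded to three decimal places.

n = 378

z* = 2.576 at the 99% level.
p*(1−p*) = 0.1204.
Required n before rounding: 6.635776 × 0.1204 / 0.046² = 377.574.
Rounding up, n = 378.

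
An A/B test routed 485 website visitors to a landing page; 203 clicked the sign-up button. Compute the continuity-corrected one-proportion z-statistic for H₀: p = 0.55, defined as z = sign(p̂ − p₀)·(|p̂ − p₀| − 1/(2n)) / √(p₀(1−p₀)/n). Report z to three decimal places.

p̂ = 203/485 = 0.41856. p̂ − p₀ = -0.131443.
1/(2n) = 0.001031.
Corrected numerator: |-0.131443| − 0.001031 = 0.130412.
Null standard error: √(0.55·0.45/485) = √0.000510309 = 0.022590.
z = (−)0.130412/0.022590 = -5.773.

z = -5.773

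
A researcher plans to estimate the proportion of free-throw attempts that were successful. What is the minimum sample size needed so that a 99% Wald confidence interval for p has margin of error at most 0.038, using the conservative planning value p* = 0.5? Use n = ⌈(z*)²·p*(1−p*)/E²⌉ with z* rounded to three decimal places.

The 99% critical value is z* = 2.576.
p*(1−p*) = 0.2500.
(z*)²·p*(1−p*)/E² = 6.635776·0.2500/0.001444 = 1148.853.
⌈1148.853⌉ = 1149.

n = 1149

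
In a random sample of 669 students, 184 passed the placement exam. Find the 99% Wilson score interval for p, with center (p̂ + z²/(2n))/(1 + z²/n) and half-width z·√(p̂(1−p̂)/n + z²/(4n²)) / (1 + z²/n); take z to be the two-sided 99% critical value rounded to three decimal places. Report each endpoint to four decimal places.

Here p̂ = 184/669 = 0.27504 and z = 2.576 (z² = 6.635776).
Denominator 1 + z²/n = 1 + 6.635776/669 = 1.009919.
Center = (0.27504 + 0.004959)/1.009919 = 0.27725.
Radicand: p̂(1−p̂)/n + z²/(4n²) = 0.000298045 + 0.000003707 = 0.000301752.
Half-width = 2.576·√0.000301752/1.009919 = 0.04431.
Interval: 0.27725 ± 0.04431 → (0.2329, 0.3216).

(0.2329, 0.3216)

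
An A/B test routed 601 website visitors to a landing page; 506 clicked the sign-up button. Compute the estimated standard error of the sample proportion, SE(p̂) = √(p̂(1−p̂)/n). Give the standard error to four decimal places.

p̂ = 506/601 = 0.84193.
p̂(1−p̂) = 0.133084.
SE = √(0.133084/601) = √0.000221438 = 0.0149.

SE = 0.0149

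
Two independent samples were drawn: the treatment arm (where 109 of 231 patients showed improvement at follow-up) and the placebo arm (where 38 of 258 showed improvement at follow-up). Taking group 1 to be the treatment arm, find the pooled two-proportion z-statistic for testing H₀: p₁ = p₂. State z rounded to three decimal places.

p̂₁ = 109/231 = 0.47186, p̂₂ = 38/258 = 0.14729.
Pooling: p̂ = 147/489 = 0.30061.
SE = √[p̂(1−p̂)(1/n₁+1/n₂)] = √[0.30061·0.69939·(1/231+1/258)] ≈ 0.041534.
z = (p̂₁ − p̂₂)/SE = (0.47186 − 0.14729)/0.041534 = 0.32457/0.041534 = 7.815.

z = 7.815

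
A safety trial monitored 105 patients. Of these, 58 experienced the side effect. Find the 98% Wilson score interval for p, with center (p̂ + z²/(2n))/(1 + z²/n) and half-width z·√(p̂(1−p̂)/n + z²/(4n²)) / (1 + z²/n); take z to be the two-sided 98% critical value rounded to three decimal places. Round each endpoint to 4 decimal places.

(0.4397, 0.6599)

Here p̂ = 58/105 = 0.55238 and z = 2.326 (z² = 5.410276).
1 + z²/n = 1.051526.
Adjusted center: (0.55238 + z²/(2n))/1.051526 = 0.54981.
Radicand: p̂(1−p̂)/n + z²/(4n²) = 0.002354821 + 0.000122682 = 0.002477503.
Half-width = 2.326·√0.002477503/1.051526 = 0.11010.
Interval: 0.54981 ± 0.11010 → (0.4397, 0.6599).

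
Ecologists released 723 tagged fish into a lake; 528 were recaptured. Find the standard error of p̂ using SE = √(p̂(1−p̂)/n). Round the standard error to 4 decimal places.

SE = 0.0165

The sample proportion is 528/723 = 0.73029.
p̂(1−p̂) = 0.73029·0.26971 = 0.196967.
SE = √(0.196967/723) = 0.0165.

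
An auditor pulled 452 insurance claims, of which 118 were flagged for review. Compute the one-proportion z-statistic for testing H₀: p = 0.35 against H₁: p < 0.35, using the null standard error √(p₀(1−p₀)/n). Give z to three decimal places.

z = -3.964

p̂ = 118/452 = 0.26106.
SE₀ = √(0.35·0.65/452) = 0.022435.
Test statistic: z = -0.08894/0.022435 = -3.964.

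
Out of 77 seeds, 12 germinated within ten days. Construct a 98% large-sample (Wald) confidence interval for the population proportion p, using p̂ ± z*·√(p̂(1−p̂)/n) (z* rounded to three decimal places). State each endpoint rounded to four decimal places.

p̂ = 12/77 = 0.15584.
SE = √(p̂(1−p̂)/n) = √(0.131557/77) = 0.041334.
For 98% confidence, z* = 2.326.
Margin of error: 2.326 × 0.041334 = 0.09614.
CI: 0.15584 ± 0.09614 = (0.0597, 0.2520).

(0.0597, 0.2520)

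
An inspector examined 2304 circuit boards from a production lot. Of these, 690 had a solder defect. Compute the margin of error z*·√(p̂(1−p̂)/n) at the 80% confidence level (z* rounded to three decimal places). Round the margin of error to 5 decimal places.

p̂ = 690/2304 = 0.29948.
Standard error of p̂: √(0.209791/2304) = √0.000091055 = 0.009542.
z* = 1.282 at the 80% level.
ME = 1.282·0.009542 = 0.01223.

ME = 0.01223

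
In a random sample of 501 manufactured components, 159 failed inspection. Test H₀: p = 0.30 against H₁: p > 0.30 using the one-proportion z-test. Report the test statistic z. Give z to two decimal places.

Sample proportion p̂ = 159/501 = 0.31737.
Under H₀, SE = √(p₀(1−p₀)/n) = √(0.30·0.70/501) = √0.000419162 = 0.020473.
z = (p̂ − p₀)/SE = (0.31737 − 0.30)/0.020473 = 0.85.

z = 0.85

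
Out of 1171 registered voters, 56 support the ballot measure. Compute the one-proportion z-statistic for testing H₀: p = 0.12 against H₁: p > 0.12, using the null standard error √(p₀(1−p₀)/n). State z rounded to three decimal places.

The sample proportion is 56/1171 = 0.04782.
Null standard error: √(0.12·0.88/1171) = √0.000090179 = 0.009496.
z = (p̂ − p₀)/SE = (0.04782 − 0.12)/0.009496 = -7.601.

z = -7.601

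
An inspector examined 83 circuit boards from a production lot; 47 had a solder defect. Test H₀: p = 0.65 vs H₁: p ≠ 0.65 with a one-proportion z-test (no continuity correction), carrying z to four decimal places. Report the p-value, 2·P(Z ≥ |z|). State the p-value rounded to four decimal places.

p-value = 0.1097

p̂ = 47/83 = 0.56627.
Null standard error: √(0.65·0.35/83) = √0.002740964 = 0.052354.
z = (p̂ − p₀)/SE = (47/83 − 0.65)/0.052354 ≈ -1.5994.
From the standard normal, 2·P(Z ≥ |z|) = 0.1097.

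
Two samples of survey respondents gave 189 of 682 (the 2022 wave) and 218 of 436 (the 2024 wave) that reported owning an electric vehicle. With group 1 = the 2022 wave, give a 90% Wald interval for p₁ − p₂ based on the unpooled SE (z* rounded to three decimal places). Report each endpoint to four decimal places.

(-0.2713, -0.1744)

p̂₁ = 189/682 = 0.27713, p̂₂ = 218/436 = 0.50000; p̂₁ − p̂₂ = -0.22287.
Unpooled SE = √(p̂₁(1−p̂₁)/n₁ + p̂₂(1−p̂₂)/n₂) = √(0.000293735 + 0.000573394) = 0.029447.
z* = 1.645 at the 90% level. Margin of error = 0.04844.
So the interval runs from -0.2713 to -0.1744.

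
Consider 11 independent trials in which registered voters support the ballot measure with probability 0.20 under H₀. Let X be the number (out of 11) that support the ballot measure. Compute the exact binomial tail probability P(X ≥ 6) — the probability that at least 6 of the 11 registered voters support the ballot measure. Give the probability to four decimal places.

P = 0.0117

X is binomial with n = 11 and p = 0.20.
P(X ≥ 6) = Σ_{j=6}^{11} C(11,j)·0.20^j·0.80^{11−j}.
= 0.009689 + 0.001730 + 0.000216 + 0.000018 + 0.000001 + 0.000000 = 0.0117.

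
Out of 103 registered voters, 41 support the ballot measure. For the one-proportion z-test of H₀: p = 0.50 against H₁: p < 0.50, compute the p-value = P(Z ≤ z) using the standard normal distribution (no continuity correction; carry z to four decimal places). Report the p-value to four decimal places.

p-value = 0.0193

Sample proportion p̂ = 41/103 = 0.39806.
Under H₀, SE = √(p₀(1−p₀)/n) = √(0.50·0.50/103) = √0.002427184 = 0.049266.
z = (p̂ − p₀)/SE = (41/103 − 0.50)/0.049266 ≈ -2.0692.
From the standard normal, P(Z ≤ z) = 0.0193.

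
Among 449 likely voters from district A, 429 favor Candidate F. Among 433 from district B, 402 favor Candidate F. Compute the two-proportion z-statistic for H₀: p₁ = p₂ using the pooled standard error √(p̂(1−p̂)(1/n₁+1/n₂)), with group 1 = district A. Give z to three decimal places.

z = 1.721

p̂₁ = 429/449 = 0.95546, p̂₂ = 402/433 = 0.92841.
Pooled p̂ = (429+402)/(449+433) = 831/882 = 0.94218.
SE = √[p̂(1−p̂)(1/n₁+1/n₂)] = √[0.94218·0.05782·(1/449+1/433)] ≈ 0.015721.
z = 0.02705/0.015721 = 1.721.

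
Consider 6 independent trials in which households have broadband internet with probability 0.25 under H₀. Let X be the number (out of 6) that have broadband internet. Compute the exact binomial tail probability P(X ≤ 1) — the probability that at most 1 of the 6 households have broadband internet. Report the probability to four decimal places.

X ~ Binomial(n=6, p=0.25).
P(X ≤ 1) = C(6,0)·0.25^0·0.75^6 + C(6,1)·0.25^1·0.75^5.
= 0.177979 + 0.355957 = 0.5339.

P = 0.5339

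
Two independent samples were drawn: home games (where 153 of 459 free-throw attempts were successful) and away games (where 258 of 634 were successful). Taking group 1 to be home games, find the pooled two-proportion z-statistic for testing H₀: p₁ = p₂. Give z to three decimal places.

z = -2.480

Sample proportions: p̂₁ = 153/459 = 0.33333 and p̂₂ = 258/634 = 0.40694.
Pooled p̂ = (153+258)/(459+634) = 411/1093 = 0.37603.
Pooled SE = √[0.2346313·0.00375594] ≈ 0.029686.
z = -0.07361/0.029686 = -2.480.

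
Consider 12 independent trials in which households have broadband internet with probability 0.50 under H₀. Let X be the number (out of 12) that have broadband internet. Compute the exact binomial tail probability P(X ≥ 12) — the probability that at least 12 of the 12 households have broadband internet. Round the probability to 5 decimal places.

P = 0.00024

X ~ Binomial(n=12, p=0.50).
P(X ≥ 12) = C(12,12)·0.50^12·0.50^0.
= 0.000244 = 0.00024.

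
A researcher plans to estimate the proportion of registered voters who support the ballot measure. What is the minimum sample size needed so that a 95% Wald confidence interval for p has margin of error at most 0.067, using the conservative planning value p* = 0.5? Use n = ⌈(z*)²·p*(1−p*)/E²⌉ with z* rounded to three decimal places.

n = 214

The 95% critical value is z* = 1.960.
p*(1−p*) = 0.2500.
Required n before rounding: 3.841600 × 0.2500 / 0.067² = 213.945.
⌈213.945⌉ = 214.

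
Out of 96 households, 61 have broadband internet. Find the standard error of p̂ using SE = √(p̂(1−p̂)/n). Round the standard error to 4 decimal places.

SE = 0.0491

p̂ = 61/96 = 0.63542.
p̂(1−p̂) = 0.231661.
SE = √(0.231661/96) = √0.002413135 = 0.0491.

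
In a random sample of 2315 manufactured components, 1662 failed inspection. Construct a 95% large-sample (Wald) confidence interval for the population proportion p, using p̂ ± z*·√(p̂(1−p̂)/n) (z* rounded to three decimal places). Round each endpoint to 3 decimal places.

p̂ = 1662/2315 = 0.71793.
Standard error of p̂: √(0.202508/2315) = √0.000087476 = 0.009353.
The 95% critical value is z* = 1.960.
Margin = 1.960·0.009353 = 0.01833.
Interval: 0.71793 ± 0.01833 → (0.700, 0.736).

(0.700, 0.736)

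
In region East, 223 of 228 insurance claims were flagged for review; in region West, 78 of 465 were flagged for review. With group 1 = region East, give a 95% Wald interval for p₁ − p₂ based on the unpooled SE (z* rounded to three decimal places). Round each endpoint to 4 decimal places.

(0.7714, 0.8492)

p̂₁ = 0.97807, p̂₂ = 0.16774, so the observed difference is 0.81033.
SE = √(0.000094074 + 0.000300225) = √0.000394299 = 0.019857.
The 95% critical value is z* = 1.960. Margin = 1.960·0.019857 = 0.03892.
So the interval runs from 0.7714 to 0.8492.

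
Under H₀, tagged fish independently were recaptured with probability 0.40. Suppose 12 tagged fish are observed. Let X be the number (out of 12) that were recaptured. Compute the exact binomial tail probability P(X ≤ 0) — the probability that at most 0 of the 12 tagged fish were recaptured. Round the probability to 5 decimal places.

P = 0.00218

X ~ Binomial(n=12, p=0.40).
P(X ≤ 0) = C(12,0)·0.40^0·0.60^12.
= 0.002177 = 0.00218.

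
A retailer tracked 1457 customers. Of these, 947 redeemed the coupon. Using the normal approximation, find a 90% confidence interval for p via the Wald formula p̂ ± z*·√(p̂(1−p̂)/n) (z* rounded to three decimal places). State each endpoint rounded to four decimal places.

(0.6294, 0.6705)

The sample proportion is 947/1457 = 0.64997.
SE(p̂) = √(0.64997·0.35003/1457) = 0.012496.
For 90% confidence, z* = 1.645.
Margin of error: 1.645 × 0.012496 = 0.02056.
So the interval runs from 0.6294 to 0.6705.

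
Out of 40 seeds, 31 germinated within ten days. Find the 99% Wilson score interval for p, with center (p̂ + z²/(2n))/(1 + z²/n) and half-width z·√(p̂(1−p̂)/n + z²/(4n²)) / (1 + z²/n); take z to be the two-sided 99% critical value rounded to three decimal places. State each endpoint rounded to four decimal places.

(0.5736, 0.8982)

Here p̂ = 31/40 = 0.77500 and z = 2.576 (z² = 6.635776).
Denominator 1 + z²/n = 1 + 6.635776/40 = 1.165894.
Adjusted center: (0.77500 + z²/(2n))/1.165894 = 0.73587.
Radicand: p̂(1−p̂)/n + z²/(4n²) = 0.004359375 + 0.001036840 = 0.005396215.
Half-width = 2.576·√0.005396215/1.165894 = 0.16230.
Interval: 0.73587 ± 0.16230 → (0.5736, 0.8982).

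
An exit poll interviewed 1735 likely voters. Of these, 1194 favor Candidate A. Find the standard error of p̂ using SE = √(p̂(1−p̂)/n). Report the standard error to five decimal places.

The sample proportion is 1194/1735 = 0.68818.
p̂(1−p̂) = 0.68818·0.31182 = 0.214588.
SE = √(0.214588/1735) = 0.01112.

SE = 0.01112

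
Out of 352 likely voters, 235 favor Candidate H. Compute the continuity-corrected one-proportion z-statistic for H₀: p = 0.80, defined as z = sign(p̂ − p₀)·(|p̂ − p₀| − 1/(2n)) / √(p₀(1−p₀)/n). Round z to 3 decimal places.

With x = 235 successes in n = 352, p̂ = 0.66761. p̂ − p₀ = -0.132386.
1/(2n) = 0.001420.
Corrected numerator: |-0.132386| − 0.001420 = 0.130966.
SE₀ = √(0.80·0.20/352) = 0.021320.
z = (−)0.130966/0.021320 = -6.143.

z = -6.143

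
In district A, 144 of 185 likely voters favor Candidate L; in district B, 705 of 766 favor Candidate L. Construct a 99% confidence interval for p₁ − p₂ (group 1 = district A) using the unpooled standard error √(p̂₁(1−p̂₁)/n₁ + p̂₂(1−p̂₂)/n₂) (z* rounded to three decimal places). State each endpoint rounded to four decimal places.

p̂₁ = 144/185 = 0.77838, p̂₂ = 705/766 = 0.92037; p̂₁ − p̂₂ = -0.14199.
Unpooled SE = √(p̂₁(1−p̂₁)/n₁ + p̂₂(1−p̂₂)/n₂) = √(0.000932462 + 0.000095683) = 0.032065.
z* = 2.576 at the 99% level. Margin = 2.576·0.032065 = 0.08260.
CI: -0.14199 ± 0.08260 = (-0.2246, -0.0594).

(-0.2246, -0.0594)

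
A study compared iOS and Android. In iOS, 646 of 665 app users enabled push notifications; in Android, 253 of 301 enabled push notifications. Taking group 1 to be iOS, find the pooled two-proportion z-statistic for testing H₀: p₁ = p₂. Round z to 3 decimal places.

Sample proportions: p̂₁ = 646/665 = 0.97143 and p̂₂ = 253/301 = 0.84053.
Pooled p̂ = (646+253)/(665+301) = 899/966 = 0.93064.
SE = √[p̂(1−p̂)(1/n₁+1/n₂)] = √[0.93064·0.06936·(1/665+1/301)] ≈ 0.017650.
z = 0.13090/0.017650 = 7.416.

z = 7.416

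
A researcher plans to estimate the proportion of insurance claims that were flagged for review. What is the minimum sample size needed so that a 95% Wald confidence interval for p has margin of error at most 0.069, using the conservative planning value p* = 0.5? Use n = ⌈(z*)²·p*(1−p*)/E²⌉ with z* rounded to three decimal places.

n = 202

z* = 1.960 at the 95% level.
p*(1−p*) = 0.2500.
Required n before rounding: 3.841600 × 0.2500 / 0.069² = 201.722.
Rounding up, n = 202.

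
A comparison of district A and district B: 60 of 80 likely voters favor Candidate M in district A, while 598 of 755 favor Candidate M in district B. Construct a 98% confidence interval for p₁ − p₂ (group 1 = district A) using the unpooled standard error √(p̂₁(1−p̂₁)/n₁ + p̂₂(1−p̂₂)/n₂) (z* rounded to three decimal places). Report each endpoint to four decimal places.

(-0.1598, 0.0757)

p̂₁ = 60/80 = 0.75000, p̂₂ = 598/755 = 0.79205; p̂₁ − p̂₂ = -0.04205.
SE = √(0.002343750 + 0.000218152) = √0.002561902 = 0.050615.
z* = 2.326 at the 98% level. Margin = 2.326·0.050615 = 0.11773.
Interval: -0.04205 ± 0.11773 → (-0.1598, 0.0757).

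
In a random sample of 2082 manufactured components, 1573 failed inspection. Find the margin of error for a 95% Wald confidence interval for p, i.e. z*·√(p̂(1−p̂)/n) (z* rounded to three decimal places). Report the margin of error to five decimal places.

Sample proportion p̂ = 1573/2082 = 0.75552.
Standard error of p̂: √(0.184708/2082) = √0.000088716 = 0.009419.
The 95% critical value is z* = 1.960.
ME = 1.960·0.009419 = 0.01846.

ME = 0.01846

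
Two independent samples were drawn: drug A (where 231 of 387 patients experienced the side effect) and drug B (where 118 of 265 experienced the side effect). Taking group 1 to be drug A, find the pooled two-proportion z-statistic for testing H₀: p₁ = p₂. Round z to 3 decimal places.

z = 3.813

Sample proportions: p̂₁ = 231/387 = 0.59690 and p̂₂ = 118/265 = 0.44528.
Pooling: p̂ = 349/652 = 0.53528.
Pooled SE = √[0.2487556·0.00635756] ≈ 0.039768.
z = 0.15162/0.039768 = 3.813.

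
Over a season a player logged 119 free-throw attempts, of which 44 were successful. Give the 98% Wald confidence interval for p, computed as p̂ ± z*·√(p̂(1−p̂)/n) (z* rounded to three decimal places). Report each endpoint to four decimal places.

(0.2668, 0.4727)

Sample proportion p̂ = 44/119 = 0.36975.
SE = √(p̂(1−p̂)/n) = √(0.233034/119) = 0.044252.
For 98% confidence, z* = 2.326.
Margin of error: 2.326 × 0.044252 = 0.10293.
Interval: 0.36975 ± 0.10293 → (0.2668, 0.4727).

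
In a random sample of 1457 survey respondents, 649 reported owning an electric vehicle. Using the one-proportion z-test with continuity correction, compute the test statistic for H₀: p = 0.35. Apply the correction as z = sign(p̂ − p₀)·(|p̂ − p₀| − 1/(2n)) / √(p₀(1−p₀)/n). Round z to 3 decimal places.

With x = 649 successes in n = 1457, p̂ = 0.44544. p̂ − p₀ = 0.095436.
1/(2n) = 0.000343.
Corrected numerator: |0.095436| − 0.000343 = 0.095093.
Under H₀, SE = √(p₀(1−p₀)/n) = √(0.35·0.65/1457) = √0.000156143 = 0.012496.
z = (+)0.095093/0.012496 = 7.610.

z = 7.610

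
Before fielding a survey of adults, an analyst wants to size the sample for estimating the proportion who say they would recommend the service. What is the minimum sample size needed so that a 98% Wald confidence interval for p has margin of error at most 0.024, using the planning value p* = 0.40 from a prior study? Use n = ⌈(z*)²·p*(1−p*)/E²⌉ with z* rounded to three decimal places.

z* = 2.326 at the 98% level.
p*(1−p*) = 0.40·0.60 = 0.2400.
(z*)²·p*(1−p*)/E² = 5.410276·0.2400/0.000576 = 2254.282.
⌈2254.282⌉ = 2255.

n = 2255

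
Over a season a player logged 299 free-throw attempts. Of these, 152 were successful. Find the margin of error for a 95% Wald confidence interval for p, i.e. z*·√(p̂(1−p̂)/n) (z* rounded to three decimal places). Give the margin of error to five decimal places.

Sample proportion p̂ = 152/299 = 0.50836.
SE(p̂) = √(0.50836·0.49164/299) = 0.028912.
The 95% critical value is z* = 1.960.
Margin of error = z*·SE = 1.960 × 0.028912 = 0.05667.

ME = 0.05667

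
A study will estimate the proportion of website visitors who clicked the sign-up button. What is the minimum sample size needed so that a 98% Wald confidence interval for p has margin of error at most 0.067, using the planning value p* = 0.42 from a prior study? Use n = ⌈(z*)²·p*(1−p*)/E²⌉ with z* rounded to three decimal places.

n = 294

z* = 2.326 at the 98% level.
p*(1−p*) = 0.2436.
Required n before rounding: 5.410276 × 0.2436 / 0.067² = 293.594.
⌈293.594⌉ = 294.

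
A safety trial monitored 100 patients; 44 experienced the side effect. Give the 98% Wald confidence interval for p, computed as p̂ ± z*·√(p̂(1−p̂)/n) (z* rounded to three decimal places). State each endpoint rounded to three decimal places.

The sample proportion is 44/100 = 0.44000.
SE(p̂) = √(0.44000·0.56000/100) = 0.049639.
The 98% critical value is z* = 2.326.
Margin = 2.326·0.049639 = 0.11546.
Interval: 0.44000 ± 0.11546 → (0.325, 0.555).

(0.325, 0.555)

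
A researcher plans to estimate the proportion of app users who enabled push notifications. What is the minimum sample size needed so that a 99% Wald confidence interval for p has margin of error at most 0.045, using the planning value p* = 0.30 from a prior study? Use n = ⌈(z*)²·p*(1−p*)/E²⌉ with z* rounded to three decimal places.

n = 689

The 99% critical value is z* = 2.576.
p*(1−p*) = 0.2100.
Required n before rounding: 6.635776 × 0.2100 / 0.045² = 688.155.
Rounding up, n = 689.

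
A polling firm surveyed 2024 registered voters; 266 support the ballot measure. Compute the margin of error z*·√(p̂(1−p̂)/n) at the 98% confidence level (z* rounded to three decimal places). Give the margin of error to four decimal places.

ME = 0.0175

p̂ = 266/2024 = 0.13142.
Standard error of p̂: √(0.114151/2024) = √0.000056399 = 0.007510.
For 98% confidence, z* = 2.326.
So ME = 0.0175.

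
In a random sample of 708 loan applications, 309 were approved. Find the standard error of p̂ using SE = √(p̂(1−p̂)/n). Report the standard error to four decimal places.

SE = 0.0186

The sample proportion is 309/708 = 0.43644.
p̂(1−p̂) = 0.245960.
SE = √(0.245960/708) = 0.0186.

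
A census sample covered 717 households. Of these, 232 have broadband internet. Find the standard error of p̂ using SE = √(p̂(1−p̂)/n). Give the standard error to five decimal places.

SE = 0.01747

p̂ = 232/717 = 0.32357.
p̂(1−p̂) = 0.218872.
SE = √(0.218872/717) = 0.01747.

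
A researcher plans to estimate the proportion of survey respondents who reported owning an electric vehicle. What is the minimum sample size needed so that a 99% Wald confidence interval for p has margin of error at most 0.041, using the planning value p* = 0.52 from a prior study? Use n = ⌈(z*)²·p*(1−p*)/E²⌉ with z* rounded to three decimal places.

For 99% confidence, z* = 2.576.
p*(1−p*) = 0.2496.
(z*)²·p*(1−p*)/E² = 6.635776·0.2496/0.001681 = 985.300.
⌈985.300⌉ = 986.

n = 986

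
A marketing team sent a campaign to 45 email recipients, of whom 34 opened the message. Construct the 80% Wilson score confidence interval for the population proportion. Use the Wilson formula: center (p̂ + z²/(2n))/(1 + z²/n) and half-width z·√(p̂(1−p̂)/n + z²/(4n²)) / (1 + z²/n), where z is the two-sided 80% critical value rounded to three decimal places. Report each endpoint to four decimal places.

Here p̂ = 34/45 = 0.75556 and z = 1.282 (z² = 1.643524).
1 + z²/n = 1.036523.
Center = (0.75556 + 0.018261)/1.036523 = 0.74655.
Radicand: p̂(1−p̂)/n + z²/(4n²) = 0.004104252 + 0.000202904 = 0.004307156.
Half-width = 1.282·√0.004307156/1.036523 = 0.08117.
CI: 0.74655 ± 0.08117 = (0.6654, 0.8277).

(0.6654, 0.8277)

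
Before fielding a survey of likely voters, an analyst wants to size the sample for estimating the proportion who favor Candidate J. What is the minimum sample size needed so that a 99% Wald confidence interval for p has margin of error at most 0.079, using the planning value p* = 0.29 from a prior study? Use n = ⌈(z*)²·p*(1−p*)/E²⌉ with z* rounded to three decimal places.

z* = 2.576 at the 99% level.
p*(1−p*) = 0.2059.
Required n before rounding: 6.635776 × 0.2059 / 0.079² = 218.924.
⌈218.924⌉ = 219.

n = 219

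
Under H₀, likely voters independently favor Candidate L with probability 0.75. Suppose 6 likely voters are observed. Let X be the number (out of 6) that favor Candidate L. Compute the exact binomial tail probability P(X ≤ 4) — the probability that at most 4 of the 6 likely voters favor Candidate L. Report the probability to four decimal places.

X ~ Binomial(n=6, p=0.75).
P(X ≤ 4) = Σ_{j=0}^{4} C(6,j)·0.75^j·0.25^{6−j}.
= 0.000244 + 0.004395 + 0.032959 + 0.131836 + 0.296631 = 0.4661.

P = 0.4661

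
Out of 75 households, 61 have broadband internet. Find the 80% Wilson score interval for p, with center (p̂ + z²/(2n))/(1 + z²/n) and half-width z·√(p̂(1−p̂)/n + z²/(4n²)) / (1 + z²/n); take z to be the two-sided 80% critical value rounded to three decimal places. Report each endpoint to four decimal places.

p̂ = 61/75 = 0.81333; z = 1.282, so z² = 1.643524.
1 + z²/n = 1.021914.
Adjusted center: (0.81333 + z²/(2n))/1.021914 = 0.80661.
Radicand: p̂(1−p̂)/n + z²/(4n²) = 0.002024296 + 0.000073046 = 0.002097342.
Half-width = z·√(radicand)/denom = 1.282·0.045797/1.021914 = 0.05745.
So the interval runs from 0.7492 to 0.8641.

(0.7492, 0.8641)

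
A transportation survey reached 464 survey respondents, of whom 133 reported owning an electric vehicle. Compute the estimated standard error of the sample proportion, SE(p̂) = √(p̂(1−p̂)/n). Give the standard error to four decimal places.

SE = 0.0210

p̂ = 133/464 = 0.28664.
p̂(1−p̂) = 0.204478.
Dividing by n and taking the root: √0.000440685 = 0.0210.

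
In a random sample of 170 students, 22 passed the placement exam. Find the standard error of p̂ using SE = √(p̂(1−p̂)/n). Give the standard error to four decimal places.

SE = 0.0257

Sample proportion p̂ = 22/170 = 0.12941.
p̂(1−p̂) = 0.112663.
SE = √(0.112663/170) = √0.000662724 = 0.0257.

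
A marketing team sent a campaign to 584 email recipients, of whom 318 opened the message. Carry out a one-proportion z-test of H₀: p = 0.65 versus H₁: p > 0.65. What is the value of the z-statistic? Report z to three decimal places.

z = -5.344

With x = 318 successes in n = 584, p̂ = 0.54452.
Under H₀, SE = √(p₀(1−p₀)/n) = √(0.65·0.35/584) = √0.000389555 = 0.019737.
Test statistic: z = -0.10548/0.019737 = -5.344.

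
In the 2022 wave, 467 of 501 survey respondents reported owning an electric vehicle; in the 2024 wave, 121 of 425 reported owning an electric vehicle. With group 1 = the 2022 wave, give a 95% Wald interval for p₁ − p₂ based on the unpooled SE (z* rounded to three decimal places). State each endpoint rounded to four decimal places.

(0.5992, 0.6957)

p̂₁ = 0.93214, p̂₂ = 0.28471, so the observed difference is 0.64743.
SE = √(0.000126265 + 0.000479173) = √0.000605438 = 0.024606.
For 95% confidence, z* = 1.960. Margin of error = 0.04823.
Interval: 0.64743 ± 0.04823 → (0.5992, 0.6957).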